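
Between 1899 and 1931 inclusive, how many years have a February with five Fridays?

February has 28 days (29 in leap years); it has five Fridays when Friday falls among the first (month-length − 28) days — i.e. when February 1 is Friday in a leap year (never in a common year).
February 1 by year: 1899:Wed 1900:Thu 1901:Fri 1902:Sat 1903:Sun 1904:Mon 1905:Wed 1906:Thu 1907:Fri 1908:Sat 1909:Mon 1910:Tue 1911:Wed 1912:Thu 1913:Sat …(3 more)… 1917:Thu 1918:Fri 1919:Sat 1920:Sun 1921:Tue 1922:Wed 1923:Thu 1924:Fri✓ 1925:Sun 1926:Mon 1927:Tue 1928:Wed 1929:Fri 1930:Sat 1931:Sun
Years with five Fridays: 1924 → 1.

1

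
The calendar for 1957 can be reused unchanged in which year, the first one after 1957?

1963

Two years share a calendar iff Jan 1 falls on the same weekday and both are leap or both are common. 1957: Jan 1 is Tuesday, common year.
1958: Jan 1 Wednesday, common
1959: Jan 1 Thursday, common
1960: Jan 1 Friday, leap
1961: Jan 1 Sunday, common
1962: Jan 1 Monday, common
1963: Jan 1 Tuesday, common
1963 matches on both conditions.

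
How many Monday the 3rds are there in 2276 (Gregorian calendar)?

Check the 3rd of each month of 2276: Jan 3: Mon, Feb 3: Thu, Mar 3: Fri, Apr 3: Mon, May 3: Wed, Jun 3: Sat, Jul 3: Mon, Aug 3: Thu, Sep 3: Sun, Oct 3: Tue, Nov 3: Fri, Dec 3: Sun.
Monday occurs in January, April, July — 3 months.

3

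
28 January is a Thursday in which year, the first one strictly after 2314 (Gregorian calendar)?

From one year to the next, a fixed date's weekday advances by 1, or by 2 when a Feb 29 lies between the two dates.
2314: January 28 is Wednesday.
2315: Thursday (+1)
28 January falls on a Thursday in 2315.

2315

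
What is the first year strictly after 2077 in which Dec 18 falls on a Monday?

2079

From one year to the next, a fixed date's weekday advances by 1, or by 2 when a Feb 29 lies between the two dates.
2077: December 18 is Saturday.
2078: Sunday (+1)
2079: Monday (+1)
Dec 18 falls on a Monday in 2079.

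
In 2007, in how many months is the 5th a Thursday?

2

Check the 5th of each month of 2007: Jan 5: Fri, Feb 5: Mon, Mar 5: Mon, Apr 5: Thu, May 5: Sat, Jun 5: Tue, Jul 5: Thu, Aug 5: Sun, Sep 5: Wed, Oct 5: Fri, Nov 5: Mon, Dec 5: Wed.
Thursday occurs in April, July — 2 months.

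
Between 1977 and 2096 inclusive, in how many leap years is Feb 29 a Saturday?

Leap years in 1977–2096: 30 of them.
Feb 29 weekday advances by 5 (mod 7) from one leap year to the next four years later (or differs when a century non-leap intervenes).
Leap-day weekdays: 1980:Fri 1984:Wed 1988:Mon 1992:Sat✓ 1996:Thu 2000:Tue 2004:Sun 2008:Fri 2012:Wed 2016:Mon 2020:Sat✓ 2024:Thu 2028:Tue …(4 more)… 2048:Sat✓ 2052:Thu 2056:Tue 2060:Sun 2064:Fri 2068:Wed 2072:Mon 2076:Sat✓ 2080:Thu 2084:Tue 2088:Sun 2092:Fri 2096:Wed
Saturday: 1992, 2020, 2048, 2076 → 4.

4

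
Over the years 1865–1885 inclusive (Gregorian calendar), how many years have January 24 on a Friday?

3

Track January 24's weekday year by year (advancing +1, or +2 across a Feb 29):
  1865: Tue  1866: Wed (+1)  1867: Thu (+1)  1868: Fri (+1) ✓  1869: Sun (+2)
  1870: Mon (+1)  1871: Tue (+1)  1872: Wed (+1)  1873: Fri (+2) ✓  1874: Sat (+1)
  1875: Sun (+1)  1876: Mon (+1)  1877: Wed (+2)  1878: Thu (+1)  1879: Fri (+1) ✓
  1880: Sat (+1)  1881: Mon (+2)  1882: Tue (+1)  1883: Wed (+1)  1884: Thu (+1)
  1885: Sat (+2)
Friday years: 1868, 1873, 1879 — 3 in total.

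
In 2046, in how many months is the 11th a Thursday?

Check the 11th of each month of 2046: Jan 11: Thu, Feb 11: Sun, Mar 11: Sun, Apr 11: Wed, May 11: Fri, Jun 11: Mon, Jul 11: Wed, Aug 11: Sat, Sep 11: Tue, Oct 11: Thu, Nov 11: Sun, Dec 11: Tue.
Thursday occurs in January, October — 2 months.

2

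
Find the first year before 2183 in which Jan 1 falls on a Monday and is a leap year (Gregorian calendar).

Jan 1 advances by 2 weekdays after a leap year and by 1 after a common year.
2183: Jan 1 is Wednesday.
2182: Tuesday
2181: Monday
2180: Saturday (leap)
2179: Friday
2178: Thursday
2177: Wednesday
2176: Monday (leap)
2176 begins on a Monday and is a leap year.

2176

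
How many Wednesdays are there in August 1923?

August 1923 has 31 days and begins on Wednesday.
The first Wednesday is August 1.
Wednesdays fall on 1, 8, 15, 22, 29 — that's 5.

5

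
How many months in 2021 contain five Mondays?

A month of length L has five Mondays iff its first Monday is on day ≤ L−28 (so day 1–3 in a 31-day month, 1–2 in a 30-day month, day 1 in a leap February).
Checking each month of 2021: Jan starts Fri (31d); Feb starts Mon (28d); Mar starts Mon (31d) ✓; Apr starts Thu (30d); May starts Sat (31d) ✓; Jun starts Tue (30d); Jul starts Thu (31d); Aug starts Sun (31d) ✓; Sep starts Wed (30d); Oct starts Fri (31d); Nov starts Mon (30d) ✓; Dec starts Wed (31d).
Five-Monday months: March, May, August, November → 4.

4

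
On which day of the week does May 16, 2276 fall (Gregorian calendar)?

Tuesday

January 1, 2276 is a Saturday.
May 16 is day 137 of the year, i.e. 136 days after Jan 1.
136 mod 7 = 3, so advance 3 weekdays from Saturday: Tuesday.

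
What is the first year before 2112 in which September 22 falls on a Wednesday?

2106

From one year to the next, a fixed date's weekday advances by 1, or by 2 when a Feb 29 lies between the two dates.
2112: September 22 is Thursday.
2111: Tuesday (−2)
2110: Monday (−1)
2109: Sunday (−1)
2108: Saturday (−1)
2107: Thursday (−2)
2106: Wednesday (−1)
September 22 falls on a Wednesday in 2106.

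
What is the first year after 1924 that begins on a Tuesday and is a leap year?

1952

Jan 1 advances by 2 weekdays after a leap year and by 1 after a common year.
1924: Jan 1 is Tuesday (leap).
1925: Thursday
1926: Friday
1927: Saturday
1928: Sunday (leap)
1929: Tuesday
1930: Wednesday
1931: Thursday
1932: Friday (leap)
1933: Sunday
1934: Monday
1935: Tuesday
1936: Wednesday (leap)
1937: Friday
1938: Saturday
1939: Sunday
1940: Monday (leap)
1941: Wednesday
1942: Thursday
1943: Friday
1944: Saturday (leap)
1945: Monday
1946: Tuesday
1947: Wednesday
1948: Thursday (leap)
1949: Saturday
1950: Sunday
1951: Monday
1952: Tuesday (leap)
1952 begins on a Tuesday and is a leap year.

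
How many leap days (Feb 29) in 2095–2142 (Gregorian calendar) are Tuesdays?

Leap years in 2095–2142: 11 of them.
Feb 29 weekday advances by 5 (mod 7) from one leap year to the next four years later (or differs when a century non-leap intervenes).
Leap-day weekdays: 2096:Wed 2104:Fri 2108:Wed 2112:Mon 2116:Sat 2120:Thu 2124:Tue✓ 2128:Sun 2132:Fri 2136:Wed 2140:Mon
Tuesday: 2124 → 1.

1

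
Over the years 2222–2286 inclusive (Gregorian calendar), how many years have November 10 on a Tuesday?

Track November 10's weekday year by year (advancing +1, or +2 across a Feb 29):
  2222: Sun  2223: Mon (+1)  2224: Wed (+2)  2225: Thu (+1)  2226: Fri (+1)
  2227: Sat (+1)  2228: Mon (+2)  2229: Tue (+1) ✓  2230: Wed (+1)  2231: Thu (+1)
  2232: Sat (+2)  2233: Sun (+1)  2234: Mon (+1)  2235: Tue (+1) ✓  … (37 more years) …
  2273: Mon (+1)  2274: Tue (+1) ✓  2275: Wed (+1)  2276: Fri (+2)  2277: Sat (+1)
  2278: Sun (+1)  2279: Mon (+1)  2280: Wed (+2)  2281: Thu (+1)  2282: Fri (+1)
  2283: Sat (+1)  2284: Mon (+2)  2285: Tue (+1) ✓  2286: Wed (+1)
Tuesday years: 2229, 2235, 2240, 2246, 2257, 2263, 2268, 2274, 2285 — 9 in total.

9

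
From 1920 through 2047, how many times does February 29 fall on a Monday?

5

Leap years in 1920–2047: 32 of them.
Feb 29 weekday advances by 5 (mod 7) from one leap year to the next four years later (or differs when a century non-leap intervenes).
Leap-day weekdays: 1920:Sun 1924:Fri 1928:Wed 1932:Mon✓ 1936:Sat 1940:Thu 1944:Tue 1948:Sun 1952:Fri 1956:Wed 1960:Mon✓ 1964:Sat 1968:Thu …(6 more)… 1996:Thu 2000:Tue 2004:Sun 2008:Fri 2012:Wed 2016:Mon✓ 2020:Sat 2024:Thu 2028:Tue 2032:Sun 2036:Fri 2040:Wed 2044:Mon✓
Monday: 1932, 1960, 1988, 2016, 2044 → 5.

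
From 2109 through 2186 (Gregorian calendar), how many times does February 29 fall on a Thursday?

3

Leap years in 2109–2186: 19 of them.
Feb 29 weekday advances by 5 (mod 7) from one leap year to the next four years later (or differs when a century non-leap intervenes).
Leap-day weekdays: 2112:Mon 2116:Sat 2120:Thu✓ 2124:Tue 2128:Sun 2132:Fri 2136:Wed 2140:Mon 2144:Sat 2148:Thu✓ 2152:Tue 2156:Sun 2160:Fri 2164:Wed 2168:Mon 2172:Sat 2176:Thu✓ 2180:Tue 2184:Sun
Thursday: 2120, 2148, 2176 → 3.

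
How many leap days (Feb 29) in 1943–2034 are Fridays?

Leap years in 1943–2034: 23 of them.
Feb 29 weekday advances by 5 (mod 7) from one leap year to the next four years later (or differs when a century non-leap intervenes).
Leap-day weekdays: 1944:Tue 1948:Sun 1952:Fri✓ 1956:Wed 1960:Mon 1964:Sat 1968:Thu 1972:Tue 1976:Sun 1980:Fri✓ 1984:Wed 1988:Mon 1992:Sat 1996:Thu 2000:Tue 2004:Sun 2008:Fri✓ 2012:Wed 2016:Mon 2020:Sat 2024:Thu 2028:Tue 2032:Sun
Friday: 1952, 1980, 2008 → 3.

3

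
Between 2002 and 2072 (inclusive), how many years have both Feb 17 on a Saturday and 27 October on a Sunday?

2

Check each year's weekday for Feb 17 and 27 October:
  2002: Sun/Sun  2003: Mon/Mon  2004: Tue/Wed  2005: Thu/Thu  2006: Fri/Fri  2007: Sat/Sat  2008: Sun/Mon  2009: Tue/Tue  2010: Wed/Wed  2011: Thu/Thu  2012: Fri/Sat  2013: Sun/Sun  2014: Mon/Mon  2015: Tue/Tue  …(43 more)…  2059: Mon/Mon  2060: Tue/Wed  2061: Thu/Thu  2062: Fri/Fri  2063: Sat/Sat  2064: Sun/Mon  2065: Tue/Tue  2066: Wed/Wed  2067: Thu/Thu  2068: Fri/Sat  2069: Sun/Sun  2070: Mon/Mon  2071: Tue/Tue  2072: Wed/Thu
Both conditions hold in: 2024, 2052 — 2.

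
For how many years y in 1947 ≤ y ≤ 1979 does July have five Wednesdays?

13

July has 31 days; it has five Wednesdays when Wednesday falls among the first (month-length − 28) days — i.e. when July 1 is one of Wednesday/Tuesday/Monday.
July 1 by year: 1947:Tue✓ 1948:Thu 1949:Fri 1950:Sat 1951:Sun 1952:Tue✓ 1953:Wed✓ 1954:Thu 1955:Fri 1956:Sun 1957:Mon✓ 1958:Tue✓ 1959:Wed✓ 1960:Fri 1961:Sat …(3 more)… 1965:Thu 1966:Fri 1967:Sat 1968:Mon✓ 1969:Tue✓ 1970:Wed✓ 1971:Thu 1972:Sat 1973:Sun 1974:Mon✓ 1975:Tue✓ 1976:Thu 1977:Fri 1978:Sat 1979:Sun
Years with five Wednesdays: 1947, 1952, 1953, 1957, 1958, 1959, 1963, 1964, 1968, 1969, 1970, 1974, 1975 → 13.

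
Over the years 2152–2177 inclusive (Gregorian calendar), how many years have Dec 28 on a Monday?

3

Track Dec 28's weekday year by year (advancing +1, or +2 across a Feb 29):
  2152: Thu  2153: Fri (+1)  2154: Sat (+1)  2155: Sun (+1)  2156: Tue (+2)
  2157: Wed (+1)  2158: Thu (+1)  2159: Fri (+1)  2160: Sun (+2)  2161: Mon (+1) ✓
  2162: Tue (+1)  2163: Wed (+1)  2164: Fri (+2)  2165: Sat (+1)  2166: Sun (+1)
  2167: Mon (+1) ✓  2168: Wed (+2)  2169: Thu (+1)  2170: Fri (+1)  2171: Sat (+1)
  2172: Mon (+2) ✓  2173: Tue (+1)  2174: Wed (+1)  2175: Thu (+1)  2176: Sat (+2)
  2177: Sun (+1)
Monday years: 2161, 2167, 2172 — 3 in total.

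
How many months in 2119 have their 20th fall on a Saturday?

Check the 20th of each month of 2119: Jan 20: Fri, Feb 20: Mon, Mar 20: Mon, Apr 20: Thu, May 20: Sat, Jun 20: Tue, Jul 20: Thu, Aug 20: Sun, Sep 20: Wed, Oct 20: Fri, Nov 20: Mon, Dec 20: Wed.
Saturday occurs in May — 1 month.

1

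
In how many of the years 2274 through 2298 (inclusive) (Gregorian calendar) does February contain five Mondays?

1

February has 28 days (29 in leap years); it has five Mondays when Monday falls among the first (month-length − 28) days — i.e. when February 1 is Monday in a leap year (never in a common year).
February 1 by year: 2274:Sun 2275:Mon 2276:Tue 2277:Thu 2278:Fri 2279:Sat 2280:Sun 2281:Tue 2282:Wed 2283:Thu 2284:Fri 2285:Sun 2286:Mon 2287:Tue 2288:Wed 2289:Fri 2290:Sat 2291:Sun 2292:Mon✓ 2293:Wed 2294:Thu 2295:Fri 2296:Sat 2297:Mon 2298:Tue
Years with five Mondays: 2292 → 1.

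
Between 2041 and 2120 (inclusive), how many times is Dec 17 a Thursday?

Track Dec 17's weekday year by year (advancing +1, or +2 across a Feb 29):
  2041: Tue  2042: Wed (+1)  2043: Thu (+1) ✓  2044: Sat (+2)  2045: Sun (+1)
  2046: Mon (+1)  2047: Tue (+1)  2048: Thu (+2) ✓  2049: Fri (+1)  2050: Sat (+1)
  2051: Sun (+1)  2052: Tue (+2)  2053: Wed (+1)  2054: Thu (+1) ✓  … (52 more years) …
  2107: Sat (+1)  2108: Mon (+2)  2109: Tue (+1)  2110: Wed (+1)  2111: Thu (+1) ✓
  2112: Sat (+2)  2113: Sun (+1)  2114: Mon (+1)  2115: Tue (+1)  2116: Thu (+2) ✓
  2117: Fri (+1)  2118: Sat (+1)  2119: Sun (+1)  2120: Tue (+2)
Thursday years: 2043, 2048, 2054, 2065, 2071, 2076, 2082, 2093, 2099, 2105, 2111, 2116 — 12 in total.

12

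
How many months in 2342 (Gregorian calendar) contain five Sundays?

A month of length L has five Sundays iff its first Sunday is on day ≤ L−28 (so day 1–3 in a 31-day month, 1–2 in a 30-day month, day 1 in a leap February).
Checking each month of 2342: Jan starts Thu (31d); Feb starts Sun (28d); Mar starts Sun (31d) ✓; Apr starts Wed (30d); May starts Fri (31d) ✓; Jun starts Mon (30d); Jul starts Wed (31d); Aug starts Sat (31d) ✓; Sep starts Tue (30d); Oct starts Thu (31d); Nov starts Sun (30d) ✓; Dec starts Tue (31d).
Five-Sunday months: March, May, August, November → 4.

4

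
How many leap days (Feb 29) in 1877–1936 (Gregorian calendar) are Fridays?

2

Leap years in 1877–1936: 14 of them.
Feb 29 weekday advances by 5 (mod 7) from one leap year to the next four years later (or differs when a century non-leap intervenes).
Leap-day weekdays: 1880:Sun 1884:Fri✓ 1888:Wed 1892:Mon 1896:Sat 1904:Mon 1908:Sat 1912:Thu 1916:Tue 1920:Sun 1924:Fri✓ 1928:Wed 1932:Mon 1936:Sat
Friday: 1884, 1924 → 2.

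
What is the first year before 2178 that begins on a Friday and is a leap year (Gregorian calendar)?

Jan 1 advances by 2 weekdays after a leap year and by 1 after a common year.
2178: Jan 1 is Thursday.
2177: Wednesday
2176: Monday (leap)
2175: Sunday
2174: Saturday
2173: Friday
2172: Wednesday (leap)
2171: Tuesday
2170: Monday
2169: Sunday
2168: Friday (leap)
2168 begins on a Friday and is a leap year.

2168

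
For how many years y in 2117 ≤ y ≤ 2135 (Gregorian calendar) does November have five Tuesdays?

November has 30 days; it has five Tuesdays when Tuesday falls among the first (month-length − 28) days — i.e. when November 1 is one of Tuesday/Monday.
November 1 by year: 2117:Mon✓ 2118:Tue✓ 2119:Wed 2120:Fri 2121:Sat 2122:Sun 2123:Mon✓ 2124:Wed 2125:Thu 2126:Fri 2127:Sat 2128:Mon✓ 2129:Tue✓ 2130:Wed 2131:Thu 2132:Sat 2133:Sun 2134:Mon✓ 2135:Tue✓
Years with five Tuesdays: 2117, 2118, 2123, 2128, 2129, 2134, 2135 → 7.

7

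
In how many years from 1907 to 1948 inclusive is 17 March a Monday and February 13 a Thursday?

5

Check each year's weekday for 17 March and February 13:
  1907: Sun/Wed  1908: Tue/Thu  1909: Wed/Sat  1910: Thu/Sun  1911: Fri/Mon  1912: Sun/Tue  1913: Mon/Thu ✓  1914: Tue/Fri  1915: Wed/Sat  1916: Fri/Sun  1917: Sat/Tue  1918: Sun/Wed  1919: Mon/Thu ✓  1920: Wed/Fri  …(14 more)…  1935: Sun/Wed  1936: Tue/Thu  1937: Wed/Sat  1938: Thu/Sun  1939: Fri/Mon  1940: Sun/Tue  1941: Mon/Thu ✓  1942: Tue/Fri  1943: Wed/Sat  1944: Fri/Sun  1945: Sat/Tue  1946: Sun/Wed  1947: Mon/Thu ✓  1948: Wed/Fri
Both conditions hold in: 1913, 1919, 1930, 1941, 1947 — 5.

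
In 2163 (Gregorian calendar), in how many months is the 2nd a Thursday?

Check the 2nd of each month of 2163: Jan 2: Sun, Feb 2: Wed, Mar 2: Wed, Apr 2: Sat, May 2: Mon, Jun 2: Thu, Jul 2: Sat, Aug 2: Tue, Sep 2: Fri, Oct 2: Sun, Nov 2: Wed, Dec 2: Fri.
Thursday occurs in June — 1 month.

1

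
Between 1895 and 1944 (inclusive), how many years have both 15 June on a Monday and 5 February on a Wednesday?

Check each year's weekday for 15 June and 5 February:
  1895: Sat/Tue  1896: Mon/Wed ✓  1897: Tue/Fri  1898: Wed/Sat  1899: Thu/Sun  1900: Fri/Mon  1901: Sat/Tue  1902: Sun/Wed  1903: Mon/Thu  1904: Wed/Fri  1905: Thu/Sun  1906: Fri/Mon  1907: Sat/Tue  1908: Mon/Wed ✓  …(22 more)…  1931: Mon/Thu  1932: Wed/Fri  1933: Thu/Sun  1934: Fri/Mon  1935: Sat/Tue  1936: Mon/Wed ✓  1937: Tue/Fri  1938: Wed/Sat  1939: Thu/Sun  1940: Sat/Mon  1941: Sun/Wed  1942: Mon/Thu  1943: Tue/Fri  1944: Thu/Sat
Both conditions hold in: 1896, 1908, 1936 — 3.

3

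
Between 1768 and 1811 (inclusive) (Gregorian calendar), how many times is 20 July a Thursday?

Track 20 July's weekday year by year (advancing +1, or +2 across a Feb 29):
  1768: Wed  1769: Thu (+1) ✓  1770: Fri (+1)  1771: Sat (+1)  1772: Mon (+2)
  1773: Tue (+1)  1774: Wed (+1)  1775: Thu (+1) ✓  1776: Sat (+2)  1777: Sun (+1)
  1778: Mon (+1)  1779: Tue (+1)  1780: Thu (+2) ✓  1781: Fri (+1)  … (16 more years) …
  1798: Fri (+1)  1799: Sat (+1)  1800: Sun (+1)  1801: Mon (+1)  1802: Tue (+1)
  1803: Wed (+1)  1804: Fri (+2)  1805: Sat (+1)  1806: Sun (+1)  1807: Mon (+1)
  1808: Wed (+2)  1809: Thu (+1) ✓  1810: Fri (+1)  1811: Sat (+1)
Thursday years: 1769, 1775, 1780, 1786, 1797, 1809 — 6 in total.

6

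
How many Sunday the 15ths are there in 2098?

1

Check the 15th of each month of 2098: Jan 15: Wed, Feb 15: Sat, Mar 15: Sat, Apr 15: Tue, May 15: Thu, Jun 15: Sun, Jul 15: Tue, Aug 15: Fri, Sep 15: Mon, Oct 15: Wed, Nov 15: Sat, Dec 15: Mon.
Sunday occurs in June — 1 month.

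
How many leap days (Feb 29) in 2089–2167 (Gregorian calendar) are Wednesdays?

4

Leap years in 2089–2167: 18 of them.
Feb 29 weekday advances by 5 (mod 7) from one leap year to the next four years later (or differs when a century non-leap intervenes).
Leap-day weekdays: 2092:Fri 2096:Wed✓ 2104:Fri 2108:Wed✓ 2112:Mon 2116:Sat 2120:Thu 2124:Tue 2128:Sun 2132:Fri 2136:Wed✓ 2140:Mon 2144:Sat 2148:Thu 2152:Tue 2156:Sun 2160:Fri 2164:Wed✓
Wednesday: 2096, 2108, 2136, 2164 → 4.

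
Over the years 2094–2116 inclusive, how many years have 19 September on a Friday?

Track 19 September's weekday year by year (advancing +1, or +2 across a Feb 29):
  2094: Sun  2095: Mon (+1)  2096: Wed (+2)  2097: Thu (+1)  2098: Fri (+1) ✓
  2099: Sat (+1)  2100: Sun (+1)  2101: Mon (+1)  2102: Tue (+1)  2103: Wed (+1)
  2104: Fri (+2) ✓  2105: Sat (+1)  2106: Sun (+1)  2107: Mon (+1)  2108: Wed (+2)
  2109: Thu (+1)  2110: Fri (+1) ✓  2111: Sat (+1)  2112: Mon (+2)  2113: Tue (+1)
  2114: Wed (+1)  2115: Thu (+1)  2116: Sat (+2)
Friday years: 2098, 2104, 2110 — 3 in total.

3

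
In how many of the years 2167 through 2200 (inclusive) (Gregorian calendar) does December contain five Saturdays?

December has 31 days; it has five Saturdays when Saturday falls among the first (month-length − 28) days — i.e. when December 1 is one of Saturday/Friday/Thursday.
December 1 by year: 2167:Tue 2168:Thu✓ 2169:Fri✓ 2170:Sat✓ 2171:Sun 2172:Tue 2173:Wed 2174:Thu✓ 2175:Fri✓ 2176:Sun 2177:Mon 2178:Tue 2179:Wed 2180:Fri✓ 2181:Sat✓ …(4 more)… 2186:Fri✓ 2187:Sat✓ 2188:Mon 2189:Tue 2190:Wed 2191:Thu✓ 2192:Sat✓ 2193:Sun 2194:Mon 2195:Tue 2196:Thu✓ 2197:Fri✓ 2198:Sat✓ 2199:Sun 2200:Mon
Years with five Saturdays: 2168, 2169, 2170, 2174, 2175, 2180, 2181, 2185, 2186, 2187, 2191, 2192, 2196, 2197, 2198 → 15.

15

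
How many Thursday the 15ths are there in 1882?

1

Check the 15th of each month of 1882: Jan 15: Sun, Feb 15: Wed, Mar 15: Wed, Apr 15: Sat, May 15: Mon, Jun 15: Thu, Jul 15: Sat, Aug 15: Tue, Sep 15: Fri, Oct 15: Sun, Nov 15: Wed, Dec 15: Fri.
Thursday occurs in June — 1 month.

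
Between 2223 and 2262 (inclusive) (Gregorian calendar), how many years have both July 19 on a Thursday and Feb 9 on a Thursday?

Check each year's weekday for July 19 and Feb 9:
  2223: Sat/Sun  2224: Mon/Mon  2225: Tue/Wed  2226: Wed/Thu  2227: Thu/Fri  2228: Sat/Sat  2229: Sun/Mon  2230: Mon/Tue  2231: Tue/Wed  2232: Thu/Thu ✓  2233: Fri/Sat  2234: Sat/Sun  2235: Sun/Mon  2236: Tue/Tue  …(12 more)…  2249: Thu/Fri  2250: Fri/Sat  2251: Sat/Sun  2252: Mon/Mon  2253: Tue/Wed  2254: Wed/Thu  2255: Thu/Fri  2256: Sat/Sat  2257: Sun/Mon  2258: Mon/Tue  2259: Tue/Wed  2260: Thu/Thu ✓  2261: Fri/Sat  2262: Sat/Sun
Both conditions hold in: 2232, 2260 — 2.

2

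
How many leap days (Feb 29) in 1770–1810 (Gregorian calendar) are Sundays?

1

Leap years in 1770–1810: 9 of them.
Feb 29 weekday advances by 5 (mod 7) from one leap year to the next four years later (or differs when a century non-leap intervenes).
Leap-day weekdays: 1772:Sat 1776:Thu 1780:Tue 1784:Sun✓ 1788:Fri 1792:Wed 1796:Mon 1804:Wed 1808:Mon
Sunday: 1784 → 1.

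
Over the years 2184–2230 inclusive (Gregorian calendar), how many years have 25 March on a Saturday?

Track 25 March's weekday year by year (advancing +1, or +2 across a Feb 29):
  2184: Thu  2185: Fri (+1)  2186: Sat (+1) ✓  2187: Sun (+1)  2188: Tue (+2)
  2189: Wed (+1)  2190: Thu (+1)  2191: Fri (+1)  2192: Sun (+2)  2193: Mon (+1)
  2194: Tue (+1)  2195: Wed (+1)  2196: Fri (+2)  2197: Sat (+1) ✓  … (19 more years) …
  2217: Tue (+1)  2218: Wed (+1)  2219: Thu (+1)  2220: Sat (+2) ✓  2221: Sun (+1)
  2222: Mon (+1)  2223: Tue (+1)  2224: Thu (+2)  2225: Fri (+1)  2226: Sat (+1) ✓
  2227: Sun (+1)  2228: Tue (+2)  2229: Wed (+1)  2230: Thu (+1)
Saturday years: 2186, 2197, 2209, 2215, 2220, 2226 — 6 in total.

6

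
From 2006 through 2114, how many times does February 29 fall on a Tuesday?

Leap years in 2006–2114: 26 of them.
Feb 29 weekday advances by 5 (mod 7) from one leap year to the next four years later (or differs when a century non-leap intervenes).
Leap-day weekdays: 2008:Fri 2012:Wed 2016:Mon 2020:Sat 2024:Thu 2028:Tue✓ 2032:Sun 2036:Fri 2040:Wed 2044:Mon 2048:Sat 2052:Thu 2056:Tue✓ 2060:Sun 2064:Fri 2068:Wed 2072:Mon 2076:Sat 2080:Thu 2084:Tue✓ 2088:Sun 2092:Fri 2096:Wed 2104:Fri 2108:Wed 2112:Mon
Tuesday: 2028, 2056, 2084 → 3.

3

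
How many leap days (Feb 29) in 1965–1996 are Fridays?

1

Leap years in 1965–1996: 8 of them.
Feb 29 weekday advances by 5 (mod 7) from one leap year to the next four years later (or differs when a century non-leap intervenes).
Leap-day weekdays: 1968:Thu 1972:Tue 1976:Sun 1980:Fri✓ 1984:Wed 1988:Mon 1992:Sat 1996:Thu
Friday: 1980 → 1.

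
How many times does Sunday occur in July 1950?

July 1950 has 31 days and begins on Saturday.
The first Sunday is July 2.
Sundays fall on 2, 9, 16, 23, 30 — that's 5.

5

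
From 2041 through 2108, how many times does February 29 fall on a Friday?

Leap years in 2041–2108: 16 of them.
Feb 29 weekday advances by 5 (mod 7) from one leap year to the next four years later (or differs when a century non-leap intervenes).
Leap-day weekdays: 2044:Mon 2048:Sat 2052:Thu 2056:Tue 2060:Sun 2064:Fri✓ 2068:Wed 2072:Mon 2076:Sat 2080:Thu 2084:Tue 2088:Sun 2092:Fri✓ 2096:Wed 2104:Fri✓ 2108:Wed
Friday: 2064, 2092, 2104 → 3.

3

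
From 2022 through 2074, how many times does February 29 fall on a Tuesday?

2

Leap years in 2022–2074: 13 of them.
Feb 29 weekday advances by 5 (mod 7) from one leap year to the next four years later (or differs when a century non-leap intervenes).
Leap-day weekdays: 2024:Thu 2028:Tue✓ 2032:Sun 2036:Fri 2040:Wed 2044:Mon 2048:Sat 2052:Thu 2056:Tue✓ 2060:Sun 2064:Fri 2068:Wed 2072:Mon
Tuesday: 2028, 2056 → 2.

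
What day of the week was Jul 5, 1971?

January 1, 1971 is a Friday.
July 5 is day 186 of the year, i.e. 185 days after Jan 1.
185 mod 7 = 3, so advance 3 weekdays from Friday: Monday.

Monday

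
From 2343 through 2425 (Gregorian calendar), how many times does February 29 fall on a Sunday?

3

Leap years in 2343–2425: 21 of them.
Feb 29 weekday advances by 5 (mod 7) from one leap year to the next four years later (or differs when a century non-leap intervenes).
Leap-day weekdays: 2344:Tue 2348:Sun✓ 2352:Fri 2356:Wed 2360:Mon 2364:Sat 2368:Thu 2372:Tue 2376:Sun✓ 2380:Fri 2384:Wed 2388:Mon 2392:Sat 2396:Thu 2400:Tue 2404:Sun✓ 2408:Fri 2412:Wed 2416:Mon 2420:Sat 2424:Thu
Sunday: 2348, 2376, 2404 → 3.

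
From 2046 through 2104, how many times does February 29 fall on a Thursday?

Leap years in 2046–2104: 14 of them.
Feb 29 weekday advances by 5 (mod 7) from one leap year to the next four years later (or differs when a century non-leap intervenes).
Leap-day weekdays: 2048:Sat 2052:Thu✓ 2056:Tue 2060:Sun 2064:Fri 2068:Wed 2072:Mon 2076:Sat 2080:Thu✓ 2084:Tue 2088:Sun 2092:Fri 2096:Wed 2104:Fri
Thursday: 2052, 2080 → 2.

2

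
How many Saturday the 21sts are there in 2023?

Check the 21st of each month of 2023: Jan 21: Sat, Feb 21: Tue, Mar 21: Tue, Apr 21: Fri, May 21: Sun, Jun 21: Wed, Jul 21: Fri, Aug 21: Mon, Sep 21: Thu, Oct 21: Sat, Nov 21: Tue, Dec 21: Thu.
Saturday occurs in January, October — 2 months.

2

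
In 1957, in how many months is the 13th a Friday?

2

Check the 13th of each month of 1957: Jan 13: Sun, Feb 13: Wed, Mar 13: Wed, Apr 13: Sat, May 13: Mon, Jun 13: Thu, Jul 13: Sat, Aug 13: Tue, Sep 13: Fri, Oct 13: Sun, Nov 13: Wed, Dec 13: Fri.
Friday occurs in September, December — 2 months.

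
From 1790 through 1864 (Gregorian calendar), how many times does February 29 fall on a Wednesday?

Leap years in 1790–1864: 18 of them.
Feb 29 weekday advances by 5 (mod 7) from one leap year to the next four years later (or differs when a century non-leap intervenes).
Leap-day weekdays: 1792:Wed✓ 1796:Mon 1804:Wed✓ 1808:Mon 1812:Sat 1816:Thu 1820:Tue 1824:Sun 1828:Fri 1832:Wed✓ 1836:Mon 1840:Sat 1844:Thu 1848:Tue 1852:Sun 1856:Fri 1860:Wed✓ 1864:Mon
Wednesday: 1792, 1804, 1832, 1860 → 4.

4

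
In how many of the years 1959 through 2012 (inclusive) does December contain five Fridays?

24

December has 31 days; it has five Fridays when Friday falls among the first (month-length − 28) days — i.e. when December 1 is one of Friday/Thursday/Wednesday.
December 1 by year: 1959:Tue 1960:Thu✓ 1961:Fri✓ 1962:Sat 1963:Sun 1964:Tue 1965:Wed✓ 1966:Thu✓ 1967:Fri✓ 1968:Sun 1969:Mon 1970:Tue 1971:Wed✓ 1972:Fri✓ 1973:Sat …(24 more)… 1998:Tue 1999:Wed✓ 2000:Fri✓ 2001:Sat 2002:Sun 2003:Mon 2004:Wed✓ 2005:Thu✓ 2006:Fri✓ 2007:Sat 2008:Mon 2009:Tue 2010:Wed✓ 2011:Thu✓ 2012:Sat
Years with five Fridays: 1960, 1961, 1965, 1966, 1967, 1971, 1972, 1976, 1977, 1978, 1982, 1983, 1988, 1989, 1993, 1994, 1995, 1999, 2000, 2004, 2005, 2006, 2010, 2011 → 24.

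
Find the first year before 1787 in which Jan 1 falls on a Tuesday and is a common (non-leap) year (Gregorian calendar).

Jan 1 advances by 2 weekdays after a leap year and by 1 after a common year.
1787: Jan 1 is Monday.
1786: Sunday
1785: Saturday
1784: Thursday (leap)
1783: Wednesday
1782: Tuesday
1782 begins on a Tuesday and is a common year.

1782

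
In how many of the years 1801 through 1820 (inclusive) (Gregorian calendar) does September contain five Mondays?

5

September has 30 days; it has five Mondays when Monday falls among the first (month-length − 28) days — i.e. when September 1 is one of Monday/Sunday.
September 1 by year: 1801:Tue 1802:Wed 1803:Thu 1804:Sat 1805:Sun✓ 1806:Mon✓ 1807:Tue 1808:Thu 1809:Fri 1810:Sat 1811:Sun✓ 1812:Tue 1813:Wed 1814:Thu 1815:Fri 1816:Sun✓ 1817:Mon✓ 1818:Tue 1819:Wed 1820:Fri
Years with five Mondays: 1805, 1806, 1811, 1816, 1817 → 5.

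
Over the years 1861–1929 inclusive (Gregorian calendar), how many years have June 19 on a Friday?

Track June 19's weekday year by year (advancing +1, or +2 across a Feb 29):
  1861: Wed  1862: Thu (+1)  1863: Fri (+1) ✓  1864: Sun (+2)  1865: Mon (+1)
  1866: Tue (+1)  1867: Wed (+1)  1868: Fri (+2) ✓  1869: Sat (+1)  1870: Sun (+1)
  1871: Mon (+1)  1872: Wed (+2)  1873: Thu (+1)  1874: Fri (+1) ✓  … (41 more years) …
  1916: Mon (+2)  1917: Tue (+1)  1918: Wed (+1)  1919: Thu (+1)  1920: Sat (+2)
  1921: Sun (+1)  1922: Mon (+1)  1923: Tue (+1)  1924: Thu (+2)  1925: Fri (+1) ✓
  1926: Sat (+1)  1927: Sun (+1)  1928: Tue (+2)  1929: Wed (+1)
Friday years: 1863, 1868, 1874, 1885, 1891, 1896, 1903, 1908, 1914, 1925 — 10 in total.

10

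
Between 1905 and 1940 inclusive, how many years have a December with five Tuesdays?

December has 31 days; it has five Tuesdays when Tuesday falls among the first (month-length − 28) days — i.e. when December 1 is one of Tuesday/Monday/Sunday.
December 1 by year: 1905:Fri 1906:Sat 1907:Sun✓ 1908:Tue✓ 1909:Wed 1910:Thu 1911:Fri 1912:Sun✓ 1913:Mon✓ 1914:Tue✓ 1915:Wed 1916:Fri 1917:Sat 1918:Sun✓ 1919:Mon✓ …(6 more)… 1926:Wed 1927:Thu 1928:Sat 1929:Sun✓ 1930:Mon✓ 1931:Tue✓ 1932:Thu 1933:Fri 1934:Sat 1935:Sun✓ 1936:Tue✓ 1937:Wed 1938:Thu 1939:Fri 1940:Sun✓
Years with five Tuesdays: 1907, 1908, 1912, 1913, 1914, 1918, 1919, 1924, 1925, 1929, 1930, 1931, 1935, 1936, 1940 → 15.

15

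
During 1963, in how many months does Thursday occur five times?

4

A month of length L has five Thursdays iff its first Thursday is on day ≤ L−28 (so day 1–3 in a 31-day month, 1–2 in a 30-day month, day 1 in a leap February).
Checking each month of 1963: Jan starts Tue (31d) ✓; Feb starts Fri (28d); Mar starts Fri (31d); Apr starts Mon (30d); May starts Wed (31d) ✓; Jun starts Sat (30d); Jul starts Mon (31d); Aug starts Thu (31d) ✓; Sep starts Sun (30d); Oct starts Tue (31d) ✓; Nov starts Fri (30d); Dec starts Sun (31d).
Five-Thursday months: January, May, August, October → 4.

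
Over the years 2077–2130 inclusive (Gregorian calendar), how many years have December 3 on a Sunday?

8

Track December 3's weekday year by year (advancing +1, or +2 across a Feb 29):
  2077: Fri  2078: Sat (+1)  2079: Sun (+1) ✓  2080: Tue (+2)  2081: Wed (+1)
  2082: Thu (+1)  2083: Fri (+1)  2084: Sun (+2) ✓  2085: Mon (+1)  2086: Tue (+1)
  2087: Wed (+1)  2088: Fri (+2)  2089: Sat (+1)  2090: Sun (+1) ✓  … (26 more years) …
  2117: Fri (+1)  2118: Sat (+1)  2119: Sun (+1) ✓  2120: Tue (+2)  2121: Wed (+1)
  2122: Thu (+1)  2123: Fri (+1)  2124: Sun (+2) ✓  2125: Mon (+1)  2126: Tue (+1)
  2127: Wed (+1)  2128: Fri (+2)  2129: Sat (+1)  2130: Sun (+1) ✓
Sunday years: 2079, 2084, 2090, 2102, 2113, 2119, 2124, 2130 — 8 in total.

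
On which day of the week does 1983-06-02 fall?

Thursday

January 1, 1983 is a Saturday.
June 2 is day 153 of the year, i.e. 152 days after Jan 1.
152 mod 7 = 5, so advance 5 weekdays from Saturday: Thursday.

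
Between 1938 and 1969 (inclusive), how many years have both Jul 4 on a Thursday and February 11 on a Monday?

Check each year's weekday for Jul 4 and February 11:
  1938: Mon/Fri  1939: Tue/Sat  1940: Thu/Sun  1941: Fri/Tue  1942: Sat/Wed  1943: Sun/Thu  1944: Tue/Fri  1945: Wed/Sun  1946: Thu/Mon ✓  1947: Fri/Tue  1948: Sun/Wed  1949: Mon/Fri  1950: Tue/Sat  1951: Wed/Sun  …(4 more)…  1956: Wed/Sat  1957: Thu/Mon ✓  1958: Fri/Tue  1959: Sat/Wed  1960: Mon/Thu  1961: Tue/Sat  1962: Wed/Sun  1963: Thu/Mon ✓  1964: Sat/Tue  1965: Sun/Thu  1966: Mon/Fri  1967: Tue/Sat  1968: Thu/Sun  1969: Fri/Tue
Both conditions hold in: 1946, 1957, 1963 — 3.

3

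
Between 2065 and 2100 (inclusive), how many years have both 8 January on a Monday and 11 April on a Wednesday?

Check each year's weekday for 8 January and 11 April:
  2065: Thu/Sat  2066: Fri/Sun  2067: Sat/Mon  2068: Sun/Wed  2069: Tue/Thu  2070: Wed/Fri  2071: Thu/Sat  2072: Fri/Mon  2073: Sun/Tue  2074: Mon/Wed ✓  2075: Tue/Thu  2076: Wed/Sat  2077: Fri/Sun  2078: Sat/Mon  …(8 more)…  2087: Wed/Fri  2088: Thu/Sun  2089: Sat/Mon  2090: Sun/Tue  2091: Mon/Wed ✓  2092: Tue/Fri  2093: Thu/Sat  2094: Fri/Sun  2095: Sat/Mon  2096: Sun/Wed  2097: Tue/Thu  2098: Wed/Fri  2099: Thu/Sat  2100: Fri/Sun
Both conditions hold in: 2074, 2085, 2091 — 3.

3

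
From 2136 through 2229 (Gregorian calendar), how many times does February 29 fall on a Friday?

Leap years in 2136–2229: 23 of them.
Feb 29 weekday advances by 5 (mod 7) from one leap year to the next four years later (or differs when a century non-leap intervenes).
Leap-day weekdays: 2136:Wed 2140:Mon 2144:Sat 2148:Thu 2152:Tue 2156:Sun 2160:Fri✓ 2164:Wed 2168:Mon 2172:Sat 2176:Thu 2180:Tue 2184:Sun 2188:Fri✓ 2192:Wed 2196:Mon 2204:Wed 2208:Mon 2212:Sat 2216:Thu 2220:Tue 2224:Sun 2228:Fri✓
Friday: 2160, 2188, 2228 → 3.

3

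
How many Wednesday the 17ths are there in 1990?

2

Check the 17th of each month of 1990: Jan 17: Wed, Feb 17: Sat, Mar 17: Sat, Apr 17: Tue, May 17: Thu, Jun 17: Sun, Jul 17: Tue, Aug 17: Fri, Sep 17: Mon, Oct 17: Wed, Nov 17: Sat, Dec 17: Mon.
Wednesday occurs in January, October — 2 months.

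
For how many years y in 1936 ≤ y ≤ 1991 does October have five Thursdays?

October has 31 days; it has five Thursdays when Thursday falls among the first (month-length − 28) days — i.e. when October 1 is one of Thursday/Wednesday/Tuesday.
October 1 by year: 1936:Thu✓ 1937:Fri 1938:Sat 1939:Sun 1940:Tue✓ 1941:Wed✓ 1942:Thu✓ 1943:Fri 1944:Sun 1945:Mon 1946:Tue✓ 1947:Wed✓ 1948:Fri 1949:Sat 1950:Sun …(26 more)… 1977:Sat 1978:Sun 1979:Mon 1980:Wed✓ 1981:Thu✓ 1982:Fri 1983:Sat 1984:Mon 1985:Tue✓ 1986:Wed✓ 1987:Thu✓ 1988:Sat 1989:Sun 1990:Mon 1991:Tue✓
Years with five Thursdays: 1936, 1940, 1941, 1942, 1946, 1947, 1952, 1953, 1957, 1958, 1959, 1963, 1964, 1968, 1969, 1970, 1974, 1975, 1980, 1981, 1985, 1986, 1987, 1991 → 24.

24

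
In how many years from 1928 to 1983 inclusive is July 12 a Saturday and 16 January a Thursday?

Check each year's weekday for July 12 and 16 January:
  1928: Thu/Mon  1929: Fri/Wed  1930: Sat/Thu ✓  1931: Sun/Fri  1932: Tue/Sat  1933: Wed/Mon  1934: Thu/Tue  1935: Fri/Wed  1936: Sun/Thu  1937: Mon/Sat  1938: Tue/Sun  1939: Wed/Mon  1940: Fri/Tue  1941: Sat/Thu ✓  …(28 more)…  1970: Sun/Fri  1971: Mon/Sat  1972: Wed/Sun  1973: Thu/Tue  1974: Fri/Wed  1975: Sat/Thu ✓  1976: Mon/Fri  1977: Tue/Sun  1978: Wed/Mon  1979: Thu/Tue  1980: Sat/Wed  1981: Sun/Fri  1982: Mon/Sat  1983: Tue/Sun
Both conditions hold in: 1930, 1941, 1947, 1958, 1969, 1975 — 6.

6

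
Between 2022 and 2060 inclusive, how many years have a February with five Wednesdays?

February has 28 days (29 in leap years); it has five Wednesdays when Wednesday falls among the first (month-length − 28) days — i.e. when February 1 is Wednesday in a leap year (never in a common year).
February 1 by year: 2022:Tue 2023:Wed 2024:Thu 2025:Sat 2026:Sun 2027:Mon 2028:Tue 2029:Thu 2030:Fri 2031:Sat 2032:Sun 2033:Tue 2034:Wed 2035:Thu 2036:Fri …(9 more)… 2046:Thu 2047:Fri 2048:Sat 2049:Mon 2050:Tue 2051:Wed 2052:Thu 2053:Sat 2054:Sun 2055:Mon 2056:Tue 2057:Thu 2058:Fri 2059:Sat 2060:Sun
Years with five Wednesdays: 2040 → 1.

1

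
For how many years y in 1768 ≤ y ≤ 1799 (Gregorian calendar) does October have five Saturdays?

13

October has 31 days; it has five Saturdays when Saturday falls among the first (month-length − 28) days — i.e. when October 1 is one of Saturday/Friday/Thursday.
October 1 by year: 1768:Sat✓ 1769:Sun 1770:Mon 1771:Tue 1772:Thu✓ 1773:Fri✓ 1774:Sat✓ 1775:Sun 1776:Tue 1777:Wed 1778:Thu✓ 1779:Fri✓ 1780:Sun 1781:Mon 1782:Tue 1783:Wed 1784:Fri✓ 1785:Sat✓ 1786:Sun 1787:Mon 1788:Wed 1789:Thu✓ 1790:Fri✓ 1791:Sat✓ 1792:Mon 1793:Tue 1794:Wed 1795:Thu✓ 1796:Sat✓ 1797:Sun 1798:Mon 1799:Tue
Years with five Saturdays: 1768, 1772, 1773, 1774, 1778, 1779, 1784, 1785, 1789, 1790, 1791, 1795, 1796 → 13.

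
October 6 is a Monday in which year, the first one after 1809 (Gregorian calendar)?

1817

From one year to the next, a fixed date's weekday advances by 1, or by 2 when a Feb 29 lies between the two dates.
1809: October 6 is Friday.
1810: Saturday (+1)
1811: Sunday (+1)
1812: Tuesday (+2)
1813: Wednesday (+1)
1814: Thursday (+1)
1815: Friday (+1)
1816: Sunday (+2)
1817: Monday (+1)
October 6 falls on a Monday in 1817.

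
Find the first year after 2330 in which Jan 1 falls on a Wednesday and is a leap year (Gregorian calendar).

2336

Jan 1 advances by 2 weekdays after a leap year and by 1 after a common year.
2330: Jan 1 is Wednesday.
2331: Thursday
2332: Friday (leap)
2333: Sunday
2334: Monday
2335: Tuesday
2336: Wednesday (leap)
2336 begins on a Wednesday and is a leap year.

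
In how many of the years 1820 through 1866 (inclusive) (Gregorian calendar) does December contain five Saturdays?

December has 31 days; it has five Saturdays when Saturday falls among the first (month-length − 28) days — i.e. when December 1 is one of Saturday/Friday/Thursday.
December 1 by year: 1820:Fri✓ 1821:Sat✓ 1822:Sun 1823:Mon 1824:Wed 1825:Thu✓ 1826:Fri✓ 1827:Sat✓ 1828:Mon 1829:Tue 1830:Wed 1831:Thu✓ 1832:Sat✓ 1833:Sun 1834:Mon …(17 more)… 1852:Wed 1853:Thu✓ 1854:Fri✓ 1855:Sat✓ 1856:Mon 1857:Tue 1858:Wed 1859:Thu✓ 1860:Sat✓ 1861:Sun 1862:Mon 1863:Tue 1864:Thu✓ 1865:Fri✓ 1866:Sat✓
Years with five Saturdays: 1820, 1821, 1825, 1826, 1827, 1831, 1832, 1836, 1837, 1838, 1842, 1843, 1848, 1849, 1853, 1854, 1855, 1859, 1860, 1864, 1865, 1866 → 22.

22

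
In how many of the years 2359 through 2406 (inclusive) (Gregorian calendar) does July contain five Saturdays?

22

July has 31 days; it has five Saturdays when Saturday falls among the first (month-length − 28) days — i.e. when July 1 is one of Saturday/Friday/Thursday.
July 1 by year: 2359:Wed 2360:Fri✓ 2361:Sat✓ 2362:Sun 2363:Mon 2364:Wed 2365:Thu✓ 2366:Fri✓ 2367:Sat✓ 2368:Mon 2369:Tue 2370:Wed 2371:Thu✓ 2372:Sat✓ 2373:Sun …(18 more)… 2392:Wed 2393:Thu✓ 2394:Fri✓ 2395:Sat✓ 2396:Mon 2397:Tue 2398:Wed 2399:Thu✓ 2400:Sat✓ 2401:Sun 2402:Mon 2403:Tue 2404:Thu✓ 2405:Fri✓ 2406:Sat✓
Years with five Saturdays: 2360, 2361, 2365, 2366, 2367, 2371, 2372, 2376, 2377, 2378, 2382, 2383, 2388, 2389, 2393, 2394, 2395, 2399, 2400, 2404, 2405, 2406 → 22.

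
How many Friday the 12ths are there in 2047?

2

Check the 12th of each month of 2047: Jan 12: Sat, Feb 12: Tue, Mar 12: Tue, Apr 12: Fri, May 12: Sun, Jun 12: Wed, Jul 12: Fri, Aug 12: Mon, Sep 12: Thu, Oct 12: Sat, Nov 12: Tue, Dec 12: Thu.
Friday occurs in April, July — 2 months.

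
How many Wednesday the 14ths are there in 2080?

2

Check the 14th of each month of 2080: Jan 14: Sun, Feb 14: Wed, Mar 14: Thu, Apr 14: Sun, May 14: Tue, Jun 14: Fri, Jul 14: Sun, Aug 14: Wed, Sep 14: Sat, Oct 14: Mon, Nov 14: Thu, Dec 14: Sat.
Wednesday occurs in February, August — 2 months.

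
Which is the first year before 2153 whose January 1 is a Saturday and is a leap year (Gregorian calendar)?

2152

Jan 1 advances by 2 weekdays after a leap year and by 1 after a common year.
2153: Jan 1 is Monday.
2152: Saturday (leap)
2152 begins on a Saturday and is a leap year.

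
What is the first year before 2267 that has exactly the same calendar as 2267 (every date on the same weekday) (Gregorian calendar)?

Two years share a calendar iff Jan 1 falls on the same weekday and both are leap or both are common. 2267: Jan 1 is Tuesday, common year.
2266: Jan 1 Monday, common
2265: Jan 1 Sunday, common
2264: Jan 1 Friday, leap
2263: Jan 1 Thursday, common
2262: Jan 1 Wednesday, common
2261: Jan 1 Tuesday, common
2261 matches on both conditions.

2261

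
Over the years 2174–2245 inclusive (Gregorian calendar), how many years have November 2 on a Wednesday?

11

Track November 2's weekday year by year (advancing +1, or +2 across a Feb 29):
  2174: Wed ✓  2175: Thu (+1)  2176: Sat (+2)  2177: Sun (+1)  2178: Mon (+1)
  2179: Tue (+1)  2180: Thu (+2)  2181: Fri (+1)  2182: Sat (+1)  2183: Sun (+1)
  2184: Tue (+2)  2185: Wed (+1) ✓  2186: Thu (+1)  2187: Fri (+1)  … (44 more years) …
  2232: Fri (+2)  2233: Sat (+1)  2234: Sun (+1)  2235: Mon (+1)  2236: Wed (+2) ✓
  2237: Thu (+1)  2238: Fri (+1)  2239: Sat (+1)  2240: Mon (+2)  2241: Tue (+1)
  2242: Wed (+1) ✓  2243: Thu (+1)  2244: Sat (+2)  2245: Sun (+1)
Wednesday years: 2174, 2185, 2191, 2196, 2203, 2208, 2214, 2225, 2231, 2236, 2242 — 11 in total.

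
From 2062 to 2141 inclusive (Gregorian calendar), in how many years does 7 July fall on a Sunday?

10

Track 7 July's weekday year by year (advancing +1, or +2 across a Feb 29):
  2062: Fri  2063: Sat (+1)  2064: Mon (+2)  2065: Tue (+1)  2066: Wed (+1)
  2067: Thu (+1)  2068: Sat (+2)  2069: Sun (+1) ✓  2070: Mon (+1)  2071: Tue (+1)
  2072: Thu (+2)  2073: Fri (+1)  2074: Sat (+1)  2075: Sun (+1) ✓  … (52 more years) …
  2128: Wed (+2)  2129: Thu (+1)  2130: Fri (+1)  2131: Sat (+1)  2132: Mon (+2)
  2133: Tue (+1)  2134: Wed (+1)  2135: Thu (+1)  2136: Sat (+2)  2137: Sun (+1) ✓
  2138: Mon (+1)  2139: Tue (+1)  2140: Thu (+2)  2141: Fri (+1)
Sunday years: 2069, 2075, 2080, 2086, 2097, 2109, 2115, 2120, 2126, 2137 — 10 in total.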